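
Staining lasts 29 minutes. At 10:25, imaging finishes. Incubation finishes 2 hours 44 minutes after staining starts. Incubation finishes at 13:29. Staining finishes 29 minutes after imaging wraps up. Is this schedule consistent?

No

Staining ends at 10:25 + 29 min = 10:54.
Staining starts at 10:54 − 29 min = 10:25.
Incubation ends at 10:25 + 164 min = 13:09.
But incubation is also said to end at 13:29 — a 20-minute conflict.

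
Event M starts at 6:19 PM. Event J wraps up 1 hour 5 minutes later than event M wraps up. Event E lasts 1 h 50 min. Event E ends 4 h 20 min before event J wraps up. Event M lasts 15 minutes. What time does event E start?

Event M ends at 6:19 PM + 15 min = 6:34 PM.
Event J ends at 6:34 PM + 65 min = 7:39 PM.
Event E ends at 7:39 PM − 260 min = 3:19 PM.
Event E starts at 3:19 PM − 110 min = 1:29 PM.

1:29 PM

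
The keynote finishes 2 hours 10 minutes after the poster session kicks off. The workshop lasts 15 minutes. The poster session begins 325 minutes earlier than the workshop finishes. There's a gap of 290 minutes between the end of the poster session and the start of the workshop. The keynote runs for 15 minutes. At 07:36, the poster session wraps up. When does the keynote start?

09:11

The workshop starts at 07:36 + 290 min = 12:26.
The workshop ends at 12:26 + 15 min = 12:41.
The poster session starts at 12:41 − 325 min = 07:16.
The keynote ends at 07:16 + 130 min = 09:26.
The keynote starts at 09:26 − 15 min = 09:11.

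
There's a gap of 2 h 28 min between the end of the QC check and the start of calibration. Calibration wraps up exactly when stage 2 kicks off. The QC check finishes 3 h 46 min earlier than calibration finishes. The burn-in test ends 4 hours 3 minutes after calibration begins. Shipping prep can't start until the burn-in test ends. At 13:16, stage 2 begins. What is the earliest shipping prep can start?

16:01

Calibration ends at 13:16.
The QC check ends at 13:16 − 226 min = 09:30.
Calibration starts at 09:30 + 148 min = 11:58.
The burn-in test ends at 11:58 + 243 min = 16:01.
Shipping prep is bounded by the burn-in test, so the earliest it can start is 16:01.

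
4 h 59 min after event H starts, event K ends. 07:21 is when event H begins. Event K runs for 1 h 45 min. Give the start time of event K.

Event K ends at 07:21 + 299 min = 12:20.
Event K starts at 12:20 − 105 min = 10:35.

10:35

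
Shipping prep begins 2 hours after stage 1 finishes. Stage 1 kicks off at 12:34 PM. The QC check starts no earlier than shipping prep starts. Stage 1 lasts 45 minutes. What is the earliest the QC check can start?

3:19 PM

Stage 1 ends at 12:34 PM + 45 min = 1:19 PM.
Shipping prep starts at 1:19 PM + 120 min = 3:19 PM.
The QC check is bounded by shipping prep, so the earliest it can start is 3:19 PM.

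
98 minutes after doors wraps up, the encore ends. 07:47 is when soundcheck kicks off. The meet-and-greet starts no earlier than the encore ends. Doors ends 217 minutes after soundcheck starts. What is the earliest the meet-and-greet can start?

Doors ends at 07:47 + 217 min = 11:24.
The encore ends at 11:24 + 98 min = 13:02.
The meet-and-greet is bounded by the encore, so the earliest it can start is 13:02.

13:02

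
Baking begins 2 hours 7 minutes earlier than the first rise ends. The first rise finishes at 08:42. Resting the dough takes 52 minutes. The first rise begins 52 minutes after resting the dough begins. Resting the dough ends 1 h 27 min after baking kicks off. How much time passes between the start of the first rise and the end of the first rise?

Baking starts at 08:42 − 127 min = 06:35.
Resting the dough ends at 06:35 + 87 min = 08:02.
Resting the dough starts at 08:02 − 52 min = 07:10.
The first rise starts at 07:10 + 52 min = 08:02.
From 08:02 to 08:42 is 40 minutes.

40 minutes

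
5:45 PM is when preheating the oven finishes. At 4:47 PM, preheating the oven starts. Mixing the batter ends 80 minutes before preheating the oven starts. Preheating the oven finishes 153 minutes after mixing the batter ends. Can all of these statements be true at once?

Mixing the batter ends at 4:47 PM − 80 min = 3:27 PM.
Preheating the oven ends at 3:27 PM + 153 min = 6:00 PM.
But preheating the oven is also said to end at 5:45 PM — a 15-minute conflict.

No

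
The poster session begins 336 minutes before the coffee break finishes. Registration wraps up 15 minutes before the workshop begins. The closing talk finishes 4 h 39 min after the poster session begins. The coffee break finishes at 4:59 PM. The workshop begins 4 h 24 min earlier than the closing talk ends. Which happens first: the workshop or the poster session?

The poster session starts at 4:59 PM − 336 min = 11:23 AM.
The closing talk ends at 11:23 AM + 279 min = 4:02 PM.
The workshop starts at 4:02 PM − 264 min = 11:38 AM.
The workshop starts at 11:38 AM and the poster session starts at 11:23 AM, so the poster session is first.

the poster session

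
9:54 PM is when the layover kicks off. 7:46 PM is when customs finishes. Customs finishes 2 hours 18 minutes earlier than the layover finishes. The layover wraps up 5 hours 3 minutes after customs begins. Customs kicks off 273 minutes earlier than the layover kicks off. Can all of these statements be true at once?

Customs starts at 9:54 PM − 273 min = 5:21 PM.
The layover ends at 5:21 PM + 303 min = 10:24 PM.
Customs ends at 10:24 PM − 138 min = 8:06 PM.
But customs is also said to end at 7:46 PM — a 20-minute conflict.

No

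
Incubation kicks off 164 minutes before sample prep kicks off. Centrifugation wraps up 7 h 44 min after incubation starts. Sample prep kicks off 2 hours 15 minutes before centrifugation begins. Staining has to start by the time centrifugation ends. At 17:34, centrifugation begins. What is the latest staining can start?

Sample prep starts at 17:34 − 135 min = 15:19.
Incubation starts at 15:19 − 164 min = 12:35.
Centrifugation ends at 12:35 + 464 min = 20:19.
Staining is bounded by centrifugation, so the latest it can start is 20:19.

20:19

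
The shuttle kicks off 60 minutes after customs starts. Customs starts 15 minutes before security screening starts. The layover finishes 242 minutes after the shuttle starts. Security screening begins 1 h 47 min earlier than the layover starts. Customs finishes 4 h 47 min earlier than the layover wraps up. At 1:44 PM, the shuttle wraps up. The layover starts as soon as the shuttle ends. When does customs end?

The layover starts at 1:44 PM.
Security screening starts at 1:44 PM − 107 min = 11:57 AM.
Customs starts at 11:57 AM − 15 min = 11:42 AM.
The shuttle starts at 11:42 AM + 60 min = 12:42 PM.
The layover ends at 12:42 PM + 242 min = 4:44 PM.
Customs ends at 4:44 PM − 287 min = 11:57 AM.

11:57 AM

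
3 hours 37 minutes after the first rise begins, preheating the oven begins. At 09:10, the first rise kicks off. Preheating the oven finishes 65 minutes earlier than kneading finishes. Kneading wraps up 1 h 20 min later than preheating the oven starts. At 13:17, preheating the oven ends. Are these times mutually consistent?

Preheating the oven starts at 09:10 + 217 min = 12:47.
Kneading ends at 12:47 + 80 min = 14:07.
Preheating the oven ends at 14:07 − 65 min = 13:02.
But preheating the oven is also said to end at 13:17 — a 15-minute conflict.

No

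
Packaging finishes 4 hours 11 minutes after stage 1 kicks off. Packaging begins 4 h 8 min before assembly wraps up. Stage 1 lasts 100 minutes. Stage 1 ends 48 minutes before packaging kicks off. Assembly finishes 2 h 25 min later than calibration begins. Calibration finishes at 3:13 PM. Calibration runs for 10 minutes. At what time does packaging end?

Calibration starts at 3:13 PM − 10 min = 3:03 PM.
Assembly ends at 3:03 PM + 145 min = 5:28 PM.
Packaging starts at 5:28 PM − 248 min = 1:20 PM.
Stage 1 ends at 1:20 PM − 48 min = 12:32 PM.
Stage 1 starts at 12:32 PM − 100 min = 10:52 AM.
Packaging ends at 10:52 AM + 251 min = 3:03 PM.

3:03 PM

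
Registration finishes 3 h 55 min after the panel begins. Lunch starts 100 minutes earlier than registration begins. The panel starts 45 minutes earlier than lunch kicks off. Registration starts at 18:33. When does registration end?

20:03

Lunch starts at 18:33 − 100 min = 16:53.
The panel starts at 16:53 − 45 min = 16:08.
Registration ends at 16:08 + 235 min = 20:03.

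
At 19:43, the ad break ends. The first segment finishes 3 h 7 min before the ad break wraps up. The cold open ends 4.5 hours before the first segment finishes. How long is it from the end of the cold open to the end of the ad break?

7 hours 37 minutes

The first segment ends at 19:43 − 187 min = 16:36.
The cold open ends at 16:36 − 270 min = 12:06.
From 12:06 to 19:43 is 7 hours 37 minutes.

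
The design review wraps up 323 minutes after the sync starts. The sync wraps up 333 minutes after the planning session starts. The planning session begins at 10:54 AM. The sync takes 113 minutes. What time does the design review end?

The sync ends at 10:54 AM + 333 min = 4:27 PM.
The sync starts at 4:27 PM − 113 min = 2:34 PM.
The design review ends at 2:34 PM + 323 min = 7:57 PM.

7:57 PM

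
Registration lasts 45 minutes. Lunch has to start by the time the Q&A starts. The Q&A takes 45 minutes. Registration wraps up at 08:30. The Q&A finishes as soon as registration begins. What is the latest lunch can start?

Registration starts at 08:30 − 45 min = 07:45.
So the Q&A ends at 07:45.
The Q&A starts at 07:45 − 45 min = 07:00.
Lunch is bounded by the Q&A, so the latest it can start is 07:00.

07:00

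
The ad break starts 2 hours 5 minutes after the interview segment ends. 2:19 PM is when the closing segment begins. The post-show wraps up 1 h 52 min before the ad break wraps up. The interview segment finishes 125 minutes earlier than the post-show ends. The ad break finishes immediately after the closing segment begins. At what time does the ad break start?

The ad break ends at 2:19 PM.
The post-show ends at 2:19 PM − 112 min = 12:27 PM.
The interview segment ends at 12:27 PM − 125 min = 10:22 AM.
The ad break starts at 10:22 AM + 125 min = 12:27 PM.

12:27 PM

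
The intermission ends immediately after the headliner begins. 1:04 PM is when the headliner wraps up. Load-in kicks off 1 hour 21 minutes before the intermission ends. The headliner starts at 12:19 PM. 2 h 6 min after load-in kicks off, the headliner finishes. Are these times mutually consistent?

The intermission ends at 12:19 PM.
Load-in starts at 12:19 PM − 81 min = 10:58 AM.
The headliner ends at 10:58 AM + 126 min = 1:04 PM.
That matches the stated 1:04 PM, so the schedule is consistent.

Yes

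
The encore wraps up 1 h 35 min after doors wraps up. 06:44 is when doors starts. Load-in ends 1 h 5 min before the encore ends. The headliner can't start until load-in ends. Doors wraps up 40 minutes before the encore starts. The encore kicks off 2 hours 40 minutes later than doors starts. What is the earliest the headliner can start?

09:14

The encore starts at 06:44 + 160 min = 09:24.
Doors ends at 09:24 − 40 min = 08:44.
The encore ends at 08:44 + 95 min = 10:19.
Load-in ends at 10:19 − 65 min = 09:14.
The headliner is bounded by load-in, so the earliest it can start is 09:14.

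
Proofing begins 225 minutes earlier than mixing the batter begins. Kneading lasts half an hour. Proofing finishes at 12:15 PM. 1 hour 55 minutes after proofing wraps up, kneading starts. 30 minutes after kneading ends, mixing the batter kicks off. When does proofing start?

Kneading starts at 12:15 PM + 115 min = 2:10 PM.
Kneading ends at 2:10 PM + 30 min = 2:40 PM.
Mixing the batter starts at 2:40 PM + 30 min = 3:10 PM.
Proofing starts at 3:10 PM − 225 min = 11:25 AM.

11:25 AM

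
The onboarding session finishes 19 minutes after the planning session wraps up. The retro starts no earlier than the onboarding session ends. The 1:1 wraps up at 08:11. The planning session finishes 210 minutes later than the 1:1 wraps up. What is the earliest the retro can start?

The planning session ends at 08:11 + 210 min = 11:41.
The onboarding session ends at 11:41 + 19 min = 12:00.
The retro is bounded by the onboarding session, so the earliest it can start is 12:00.

12:00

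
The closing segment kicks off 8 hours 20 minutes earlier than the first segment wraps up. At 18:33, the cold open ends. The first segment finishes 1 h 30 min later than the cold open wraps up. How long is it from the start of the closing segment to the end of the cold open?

The first segment ends at 18:33 + 90 min = 20:03.
The closing segment starts at 20:03 − 500 min = 11:43.
From 11:43 to 18:33 is 410 minutes.

410 minutes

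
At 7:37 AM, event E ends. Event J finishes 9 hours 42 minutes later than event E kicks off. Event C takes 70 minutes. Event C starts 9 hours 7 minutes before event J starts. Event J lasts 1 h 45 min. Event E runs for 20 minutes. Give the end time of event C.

Event E starts at 7:37 AM − 20 min = 7:17 AM.
Event J ends at 7:17 AM + 582 min = 4:59 PM.
Event J starts at 4:59 PM − 105 min = 3:14 PM.
Event C starts at 3:14 PM − 547 min = 6:07 AM.
Event C ends at 6:07 AM + 70 min = 7:17 AM.

7:17 AM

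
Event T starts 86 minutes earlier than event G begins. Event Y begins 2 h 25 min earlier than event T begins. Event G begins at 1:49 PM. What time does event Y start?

9:58 AM

Event T starts at 1:49 PM − 86 min = 12:23 PM.
Event Y starts at 12:23 PM − 145 min = 9:58 AM.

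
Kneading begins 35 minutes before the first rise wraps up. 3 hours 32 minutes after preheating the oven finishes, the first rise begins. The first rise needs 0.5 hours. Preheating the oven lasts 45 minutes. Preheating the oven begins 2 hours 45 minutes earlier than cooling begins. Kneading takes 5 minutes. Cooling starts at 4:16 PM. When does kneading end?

Preheating the oven starts at 4:16 PM − 165 min = 1:31 PM.
Preheating the oven ends at 1:31 PM + 45 min = 2:16 PM.
The first rise starts at 2:16 PM + 212 min = 5:48 PM.
The first rise ends at 5:48 PM + 30 min = 6:18 PM.
Kneading starts at 6:18 PM − 35 min = 5:43 PM.
Kneading ends at 5:43 PM + 5 min = 5:48 PM.

5:48 PM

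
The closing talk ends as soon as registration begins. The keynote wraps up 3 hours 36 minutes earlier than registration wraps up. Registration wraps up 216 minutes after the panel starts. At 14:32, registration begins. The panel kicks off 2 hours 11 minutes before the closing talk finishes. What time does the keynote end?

The closing talk ends at 14:32.
The panel starts at 14:32 − 131 min = 12:21.
Registration ends at 12:21 + 216 min = 15:57.
The keynote ends at 15:57 − 216 min = 12:21.

12:21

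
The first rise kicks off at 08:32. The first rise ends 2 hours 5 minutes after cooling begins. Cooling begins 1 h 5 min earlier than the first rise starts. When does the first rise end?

09:32

Cooling starts at 08:32 − 65 min = 07:27.
The first rise ends at 07:27 + 125 min = 09:32.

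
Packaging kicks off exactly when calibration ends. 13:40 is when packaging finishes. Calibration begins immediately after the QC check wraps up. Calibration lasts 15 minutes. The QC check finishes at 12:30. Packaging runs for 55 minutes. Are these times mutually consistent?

Yes

Calibration starts at 12:30.
Calibration ends at 12:30 + 15 min = 12:45.
So packaging starts at 12:45.
Packaging ends at 12:45 + 55 min = 13:40.
That matches the stated 13:40, so the schedule is consistent.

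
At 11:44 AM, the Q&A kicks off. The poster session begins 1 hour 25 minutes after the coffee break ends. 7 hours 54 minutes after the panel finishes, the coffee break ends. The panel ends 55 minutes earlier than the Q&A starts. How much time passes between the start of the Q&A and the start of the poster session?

504 minutes

The panel ends at 11:44 AM − 55 min = 10:49 AM.
The coffee break ends at 10:49 AM + 474 min = 6:43 PM.
The poster session starts at 6:43 PM + 85 min = 8:08 PM.
From 11:44 AM to 8:08 PM is 504 minutes.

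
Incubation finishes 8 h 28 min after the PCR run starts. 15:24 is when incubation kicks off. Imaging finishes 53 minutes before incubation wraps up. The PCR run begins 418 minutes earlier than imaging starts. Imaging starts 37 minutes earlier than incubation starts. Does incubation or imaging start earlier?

Imaging starts at 15:24 − 37 min = 14:47.
Incubation starts at 15:24 and imaging starts at 14:47, so imaging is first.

imaging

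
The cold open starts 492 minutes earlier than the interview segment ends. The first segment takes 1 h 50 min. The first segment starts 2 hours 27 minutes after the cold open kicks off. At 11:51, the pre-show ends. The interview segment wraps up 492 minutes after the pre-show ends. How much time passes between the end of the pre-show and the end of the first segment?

4 h 17 min

The interview segment ends at 11:51 + 492 min = 20:03.
The cold open starts at 20:03 − 492 min = 11:51.
The first segment starts at 11:51 + 147 min = 14:18.
The first segment ends at 14:18 + 110 min = 16:08.
From 11:51 to 16:08 is 4 h 17 min.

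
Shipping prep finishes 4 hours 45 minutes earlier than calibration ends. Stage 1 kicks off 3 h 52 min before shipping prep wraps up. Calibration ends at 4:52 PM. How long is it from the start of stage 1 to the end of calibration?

Shipping prep ends at 4:52 PM − 285 min = 12:07 PM.
Stage 1 starts at 12:07 PM − 232 min = 8:15 AM.
From 8:15 AM to 4:52 PM is 8 hours 37 minutes.

8 hours 37 minutes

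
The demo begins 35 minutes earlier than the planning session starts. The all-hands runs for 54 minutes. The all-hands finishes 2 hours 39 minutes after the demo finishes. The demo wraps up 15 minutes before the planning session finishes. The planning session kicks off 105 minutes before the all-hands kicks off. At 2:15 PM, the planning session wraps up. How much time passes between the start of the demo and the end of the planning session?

The demo ends at 2:15 PM − 15 min = 2:00 PM.
The all-hands ends at 2:00 PM + 159 min = 4:39 PM.
The all-hands starts at 4:39 PM − 54 min = 3:45 PM.
The planning session starts at 3:45 PM − 105 min = 2:00 PM.
The demo starts at 2:00 PM − 35 min = 1:25 PM.
From 1:25 PM to 2:15 PM is 50 minutes.

50 minutes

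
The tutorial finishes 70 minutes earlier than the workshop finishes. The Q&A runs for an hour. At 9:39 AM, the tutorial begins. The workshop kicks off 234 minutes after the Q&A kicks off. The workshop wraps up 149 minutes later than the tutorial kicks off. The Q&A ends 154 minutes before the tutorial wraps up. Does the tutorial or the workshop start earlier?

the tutorial

The workshop ends at 9:39 AM + 149 min = 12:08 PM.
The tutorial ends at 12:08 PM − 70 min = 10:58 AM.
The Q&A ends at 10:58 AM − 154 min = 8:24 AM.
The Q&A starts at 8:24 AM − 60 min = 7:24 AM.
The workshop starts at 7:24 AM + 234 min = 11:18 AM.
The tutorial starts at 9:39 AM and the workshop starts at 11:18 AM, so the tutorial is first.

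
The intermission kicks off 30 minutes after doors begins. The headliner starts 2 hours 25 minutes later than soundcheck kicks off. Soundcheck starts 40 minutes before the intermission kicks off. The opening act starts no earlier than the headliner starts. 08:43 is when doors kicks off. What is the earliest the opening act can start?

The intermission starts at 08:43 + 30 min = 09:13.
Soundcheck starts at 09:13 − 40 min = 08:33.
The headliner starts at 08:33 + 145 min = 10:58.
The opening act is bounded by the headliner, so the earliest it can start is 10:58.

10:58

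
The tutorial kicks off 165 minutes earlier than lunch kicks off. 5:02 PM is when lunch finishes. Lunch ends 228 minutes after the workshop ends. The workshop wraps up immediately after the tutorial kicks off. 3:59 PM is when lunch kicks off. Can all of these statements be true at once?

Yes

The tutorial starts at 3:59 PM − 165 min = 1:14 PM.
So the workshop ends at 1:14 PM.
Lunch ends at 1:14 PM + 228 min = 5:02 PM.
That matches the stated 5:02 PM, so the schedule is consistent.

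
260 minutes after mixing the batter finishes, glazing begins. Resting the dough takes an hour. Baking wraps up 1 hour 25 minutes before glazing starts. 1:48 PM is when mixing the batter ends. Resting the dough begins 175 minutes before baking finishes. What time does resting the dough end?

Glazing starts at 1:48 PM + 260 min = 6:08 PM.
Baking ends at 6:08 PM − 85 min = 4:43 PM.
Resting the dough starts at 4:43 PM − 175 min = 1:48 PM.
Resting the dough ends at 1:48 PM + 60 min = 2:48 PM.

2:48 PM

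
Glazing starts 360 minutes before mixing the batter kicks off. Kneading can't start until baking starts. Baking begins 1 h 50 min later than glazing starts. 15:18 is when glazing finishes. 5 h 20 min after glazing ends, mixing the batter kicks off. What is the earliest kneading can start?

16:28

Mixing the batter starts at 15:18 + 320 min = 20:38.
Glazing starts at 20:38 − 360 min = 14:38.
Baking starts at 14:38 + 110 min = 16:28.
Kneading is bounded by baking, so the earliest it can start is 16:28.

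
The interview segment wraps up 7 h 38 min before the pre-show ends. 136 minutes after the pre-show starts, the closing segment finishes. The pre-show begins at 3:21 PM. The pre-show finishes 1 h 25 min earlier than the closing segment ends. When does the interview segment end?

The closing segment ends at 3:21 PM + 136 min = 5:37 PM.
The pre-show ends at 5:37 PM − 85 min = 4:12 PM.
The interview segment ends at 4:12 PM − 458 min = 8:34 AM.

8:34 AM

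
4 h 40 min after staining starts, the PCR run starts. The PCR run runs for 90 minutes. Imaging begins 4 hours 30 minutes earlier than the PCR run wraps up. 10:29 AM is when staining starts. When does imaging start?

The PCR run starts at 10:29 AM + 280 min = 3:09 PM.
The PCR run ends at 3:09 PM + 90 min = 4:39 PM.
Imaging starts at 4:39 PM − 270 min = 12:09 PM.

12:09 PM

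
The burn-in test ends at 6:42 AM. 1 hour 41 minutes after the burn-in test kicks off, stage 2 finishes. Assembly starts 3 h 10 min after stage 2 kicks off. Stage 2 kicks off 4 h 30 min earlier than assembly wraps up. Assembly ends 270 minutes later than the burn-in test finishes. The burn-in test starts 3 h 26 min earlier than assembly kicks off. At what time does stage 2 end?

Assembly ends at 6:42 AM + 270 min = 11:12 AM.
Stage 2 starts at 11:12 AM − 270 min = 6:42 AM.
Assembly starts at 6:42 AM + 190 min = 9:52 AM.
The burn-in test starts at 9:52 AM − 206 min = 6:26 AM.
Stage 2 ends at 6:26 AM + 101 min = 8:07 AM.

8:07 AM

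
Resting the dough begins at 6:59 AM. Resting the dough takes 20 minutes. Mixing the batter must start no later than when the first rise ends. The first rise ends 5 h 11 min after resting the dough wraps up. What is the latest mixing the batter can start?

Resting the dough ends at 6:59 AM + 20 min = 7:19 AM.
The first rise ends at 7:19 AM + 311 min = 12:30 PM.
Mixing the batter is bounded by the first rise, so the latest it can start is 12:30 PM.

12:30 PM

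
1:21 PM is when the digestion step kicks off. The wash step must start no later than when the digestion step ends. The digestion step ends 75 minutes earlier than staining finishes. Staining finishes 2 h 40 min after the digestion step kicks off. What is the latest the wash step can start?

2:46 PM

Staining ends at 1:21 PM + 160 min = 4:01 PM.
The digestion step ends at 4:01 PM − 75 min = 2:46 PM.
The wash step is bounded by the digestion step, so the latest it can start is 2:46 PM.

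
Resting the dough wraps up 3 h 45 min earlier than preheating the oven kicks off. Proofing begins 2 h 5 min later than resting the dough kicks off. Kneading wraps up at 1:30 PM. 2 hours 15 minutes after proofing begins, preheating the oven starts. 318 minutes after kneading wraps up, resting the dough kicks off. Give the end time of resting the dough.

7:23 PM

Resting the dough starts at 1:30 PM + 318 min = 6:48 PM.
Proofing starts at 6:48 PM + 125 min = 8:53 PM.
Preheating the oven starts at 8:53 PM + 135 min = 11:08 PM.
Resting the dough ends at 11:08 PM − 225 min = 7:23 PM.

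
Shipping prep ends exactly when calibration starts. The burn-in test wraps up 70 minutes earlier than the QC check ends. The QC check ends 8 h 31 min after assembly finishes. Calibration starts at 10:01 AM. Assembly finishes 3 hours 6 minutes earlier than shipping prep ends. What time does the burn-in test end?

2:16 PM

Shipping prep ends at 10:01 AM.
Assembly ends at 10:01 AM − 186 min = 6:55 AM.
The QC check ends at 6:55 AM + 511 min = 3:26 PM.
The burn-in test ends at 3:26 PM − 70 min = 2:16 PM.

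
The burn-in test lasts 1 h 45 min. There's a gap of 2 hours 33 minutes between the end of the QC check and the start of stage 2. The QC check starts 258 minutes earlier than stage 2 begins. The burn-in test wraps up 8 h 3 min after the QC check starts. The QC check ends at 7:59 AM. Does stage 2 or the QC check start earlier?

the QC check

Stage 2 starts at 7:59 AM + 153 min = 10:32 AM.
The QC check starts at 10:32 AM − 258 min = 6:14 AM.
Stage 2 starts at 10:32 AM and the QC check starts at 6:14 AM, so the QC check is first.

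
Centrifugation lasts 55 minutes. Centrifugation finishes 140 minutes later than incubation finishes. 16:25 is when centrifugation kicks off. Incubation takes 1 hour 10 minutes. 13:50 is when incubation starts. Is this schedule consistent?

Incubation ends at 13:50 + 70 min = 15:00.
Centrifugation ends at 15:00 + 140 min = 17:20.
Centrifugation starts at 17:20 − 55 min = 16:25.
That matches the stated 16:25, so the schedule is consistent.

Yes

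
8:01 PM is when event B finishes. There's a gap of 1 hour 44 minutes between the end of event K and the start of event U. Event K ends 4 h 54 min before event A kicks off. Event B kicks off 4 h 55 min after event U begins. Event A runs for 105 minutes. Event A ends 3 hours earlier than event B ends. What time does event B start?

Event A ends at 8:01 PM − 180 min = 5:01 PM.
Event A starts at 5:01 PM − 105 min = 3:16 PM.
Event K ends at 3:16 PM − 294 min = 10:22 AM.
Event U starts at 10:22 AM + 104 min = 12:06 PM.
Event B starts at 12:06 PM + 295 min = 5:01 PM.

5:01 PM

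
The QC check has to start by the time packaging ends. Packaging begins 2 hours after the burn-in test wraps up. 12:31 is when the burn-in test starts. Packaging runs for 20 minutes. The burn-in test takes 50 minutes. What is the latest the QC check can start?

15:41

The burn-in test ends at 12:31 + 50 min = 13:21.
Packaging starts at 13:21 + 120 min = 15:21.
Packaging ends at 15:21 + 20 min = 15:41.
The QC check is bounded by packaging, so the latest it can start is 15:41.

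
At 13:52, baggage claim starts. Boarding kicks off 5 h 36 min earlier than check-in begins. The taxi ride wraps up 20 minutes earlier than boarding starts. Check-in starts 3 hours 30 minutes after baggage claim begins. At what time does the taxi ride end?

Check-in starts at 13:52 + 210 min = 17:22.
Boarding starts at 17:22 − 336 min = 11:46.
The taxi ride ends at 11:46 − 20 min = 11:26.

11:26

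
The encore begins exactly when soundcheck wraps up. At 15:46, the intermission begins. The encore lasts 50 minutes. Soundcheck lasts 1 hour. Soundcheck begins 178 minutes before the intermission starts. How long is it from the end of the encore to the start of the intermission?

Soundcheck starts at 15:46 − 178 min = 12:48.
Soundcheck ends at 12:48 + 60 min = 13:48.
So the encore starts at 13:48.
The encore ends at 13:48 + 50 min = 14:38.
From 14:38 to 15:46 is 1 h 8 min.

1 h 8 min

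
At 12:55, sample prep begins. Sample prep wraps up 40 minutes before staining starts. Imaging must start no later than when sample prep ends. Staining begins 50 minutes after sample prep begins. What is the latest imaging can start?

13:05

Staining starts at 12:55 + 50 min = 13:45.
Sample prep ends at 13:45 − 40 min = 13:05.
Imaging is bounded by sample prep, so the latest it can start is 13:05.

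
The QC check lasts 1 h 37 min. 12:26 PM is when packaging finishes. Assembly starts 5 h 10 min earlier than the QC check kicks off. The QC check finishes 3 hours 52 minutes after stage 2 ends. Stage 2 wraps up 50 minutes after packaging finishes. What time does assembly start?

10:21 AM

Stage 2 ends at 12:26 PM + 50 min = 1:16 PM.
The QC check ends at 1:16 PM + 232 min = 5:08 PM.
The QC check starts at 5:08 PM − 97 min = 3:31 PM.
Assembly starts at 3:31 PM − 310 min = 10:21 AM.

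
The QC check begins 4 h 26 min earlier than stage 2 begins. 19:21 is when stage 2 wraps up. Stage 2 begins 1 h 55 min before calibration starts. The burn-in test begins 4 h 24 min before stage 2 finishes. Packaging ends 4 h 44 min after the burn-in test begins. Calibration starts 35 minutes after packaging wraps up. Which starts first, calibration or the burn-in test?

The burn-in test starts at 19:21 − 264 min = 14:57.
Packaging ends at 14:57 + 284 min = 19:41.
Calibration starts at 19:41 + 35 min = 20:16.
Calibration starts at 20:16 and the burn-in test starts at 14:57, so the burn-in test is first.

the burn-in test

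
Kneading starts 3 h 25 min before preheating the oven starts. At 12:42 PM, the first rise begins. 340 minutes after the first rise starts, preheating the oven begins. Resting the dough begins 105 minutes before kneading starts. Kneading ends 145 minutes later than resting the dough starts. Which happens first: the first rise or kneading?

the first rise

Preheating the oven starts at 12:42 PM + 340 min = 6:22 PM.
Kneading starts at 6:22 PM − 205 min = 2:57 PM.
The first rise starts at 12:42 PM and kneading starts at 2:57 PM, so the first rise is first.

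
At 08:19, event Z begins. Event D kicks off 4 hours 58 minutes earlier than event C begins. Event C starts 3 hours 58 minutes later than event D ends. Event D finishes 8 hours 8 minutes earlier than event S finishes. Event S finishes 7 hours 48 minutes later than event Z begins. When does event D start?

06:59

Event S ends at 08:19 + 468 min = 16:07.
Event D ends at 16:07 − 488 min = 07:59.
Event C starts at 07:59 + 238 min = 11:57.
Event D starts at 11:57 − 298 min = 06:59.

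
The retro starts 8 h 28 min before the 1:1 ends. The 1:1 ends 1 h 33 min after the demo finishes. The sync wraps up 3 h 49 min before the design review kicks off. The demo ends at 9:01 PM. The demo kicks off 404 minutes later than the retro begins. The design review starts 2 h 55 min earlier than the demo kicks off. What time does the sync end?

The 1:1 ends at 9:01 PM + 93 min = 10:34 PM.
The retro starts at 10:34 PM − 508 min = 2:06 PM.
The demo starts at 2:06 PM + 404 min = 8:50 PM.
The design review starts at 8:50 PM − 175 min = 5:55 PM.
The sync ends at 5:55 PM − 229 min = 2:06 PM.

2:06 PM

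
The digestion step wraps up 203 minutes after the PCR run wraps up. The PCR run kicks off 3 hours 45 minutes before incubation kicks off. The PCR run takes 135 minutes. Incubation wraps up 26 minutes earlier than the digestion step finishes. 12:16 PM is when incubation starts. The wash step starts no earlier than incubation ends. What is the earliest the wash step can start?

The PCR run starts at 12:16 PM − 225 min = 8:31 AM.
The PCR run ends at 8:31 AM + 135 min = 10:46 AM.
The digestion step ends at 10:46 AM + 203 min = 2:09 PM.
Incubation ends at 2:09 PM − 26 min = 1:43 PM.
The wash step is bounded by incubation, so the earliest it can start is 1:43 PM.

1:43 PM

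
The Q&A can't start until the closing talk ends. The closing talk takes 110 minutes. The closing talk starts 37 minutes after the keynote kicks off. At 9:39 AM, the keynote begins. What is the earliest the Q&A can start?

12:06 PM

The closing talk starts at 9:39 AM + 37 min = 10:16 AM.
The closing talk ends at 10:16 AM + 110 min = 12:06 PM.
The Q&A is bounded by the closing talk, so the earliest it can start is 12:06 PM.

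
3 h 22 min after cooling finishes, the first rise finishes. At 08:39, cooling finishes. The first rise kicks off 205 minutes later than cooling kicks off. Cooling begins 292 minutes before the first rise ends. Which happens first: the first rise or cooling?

cooling

The first rise ends at 08:39 + 202 min = 12:01.
Cooling starts at 12:01 − 292 min = 07:09.
The first rise starts at 07:09 + 205 min = 10:34.
The first rise starts at 10:34 and cooling starts at 07:09, so cooling is first.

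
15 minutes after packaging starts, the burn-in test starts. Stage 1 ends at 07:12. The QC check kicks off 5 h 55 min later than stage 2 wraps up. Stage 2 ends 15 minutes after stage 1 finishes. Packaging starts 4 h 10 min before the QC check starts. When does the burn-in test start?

Stage 2 ends at 07:12 + 15 min = 07:27.
The QC check starts at 07:27 + 355 min = 13:22.
Packaging starts at 13:22 − 250 min = 09:12.
The burn-in test starts at 09:12 + 15 min = 09:27.

09:27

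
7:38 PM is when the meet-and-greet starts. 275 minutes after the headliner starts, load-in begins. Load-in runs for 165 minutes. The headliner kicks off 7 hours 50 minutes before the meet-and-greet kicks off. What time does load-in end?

The headliner starts at 7:38 PM − 470 min = 11:48 AM.
Load-in starts at 11:48 AM + 275 min = 4:23 PM.
Load-in ends at 4:23 PM + 165 min = 7:08 PM.

7:08 PM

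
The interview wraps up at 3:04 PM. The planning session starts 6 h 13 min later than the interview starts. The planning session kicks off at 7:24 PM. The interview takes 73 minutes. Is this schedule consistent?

No

The interview starts at 3:04 PM − 73 min = 1:51 PM.
The planning session starts at 1:51 PM + 373 min = 8:04 PM.
But the planning session is also said to start at 7:24 PM — a 40-minute conflict.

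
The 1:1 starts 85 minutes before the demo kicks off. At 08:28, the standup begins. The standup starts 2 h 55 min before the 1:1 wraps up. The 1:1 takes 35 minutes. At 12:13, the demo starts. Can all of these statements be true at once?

The 1:1 starts at 12:13 − 85 min = 10:48.
The 1:1 ends at 10:48 + 35 min = 11:23.
The standup starts at 11:23 − 175 min = 08:28.
That matches the stated 08:28, so the schedule is consistent.

Yes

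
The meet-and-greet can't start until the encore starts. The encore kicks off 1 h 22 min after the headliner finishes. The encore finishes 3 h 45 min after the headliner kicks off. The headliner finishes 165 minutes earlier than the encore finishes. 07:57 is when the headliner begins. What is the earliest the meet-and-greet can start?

10:19

The encore ends at 07:57 + 225 min = 11:42.
The headliner ends at 11:42 − 165 min = 08:57.
The encore starts at 08:57 + 82 min = 10:19.
The meet-and-greet is bounded by the encore, so the earliest it can start is 10:19.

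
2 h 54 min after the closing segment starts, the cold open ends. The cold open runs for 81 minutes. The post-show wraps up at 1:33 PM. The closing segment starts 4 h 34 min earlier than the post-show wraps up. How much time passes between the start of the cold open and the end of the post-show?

3 h 1 min

The closing segment starts at 1:33 PM − 274 min = 8:59 AM.
The cold open ends at 8:59 AM + 174 min = 11:53 AM.
The cold open starts at 11:53 AM − 81 min = 10:32 AM.
From 10:32 AM to 1:33 PM is 3 h 1 min.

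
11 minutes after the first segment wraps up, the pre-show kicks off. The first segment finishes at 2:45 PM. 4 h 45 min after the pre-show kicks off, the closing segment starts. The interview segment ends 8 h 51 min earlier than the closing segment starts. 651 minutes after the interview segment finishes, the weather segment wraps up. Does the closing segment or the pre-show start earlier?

The pre-show starts at 2:45 PM + 11 min = 2:56 PM.
The closing segment starts at 2:56 PM + 285 min = 7:41 PM.
The closing segment starts at 7:41 PM and the pre-show starts at 2:56 PM, so the pre-show is first.

the pre-show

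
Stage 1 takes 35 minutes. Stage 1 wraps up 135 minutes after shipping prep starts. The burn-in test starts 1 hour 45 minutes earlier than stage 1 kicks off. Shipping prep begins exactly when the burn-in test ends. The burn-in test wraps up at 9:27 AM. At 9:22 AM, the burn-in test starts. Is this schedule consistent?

Yes

Shipping prep starts at 9:27 AM.
Stage 1 ends at 9:27 AM + 135 min = 11:42 AM.
Stage 1 starts at 11:42 AM − 35 min = 11:07 AM.
The burn-in test starts at 11:07 AM − 105 min = 9:22 AM.
That matches the stated 9:22 AM, so the schedule is consistent.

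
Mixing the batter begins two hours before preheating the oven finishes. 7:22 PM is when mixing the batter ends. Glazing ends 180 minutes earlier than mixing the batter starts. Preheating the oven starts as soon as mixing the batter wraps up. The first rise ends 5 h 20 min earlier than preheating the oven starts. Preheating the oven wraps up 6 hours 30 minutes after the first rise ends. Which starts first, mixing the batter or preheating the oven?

Preheating the oven starts at 7:22 PM.
The first rise ends at 7:22 PM − 320 min = 2:02 PM.
Preheating the oven ends at 2:02 PM + 390 min = 8:32 PM.
Mixing the batter starts at 8:32 PM − 120 min = 6:32 PM.
Mixing the batter starts at 6:32 PM and preheating the oven starts at 7:22 PM, so mixing the batter is first.

mixing the batter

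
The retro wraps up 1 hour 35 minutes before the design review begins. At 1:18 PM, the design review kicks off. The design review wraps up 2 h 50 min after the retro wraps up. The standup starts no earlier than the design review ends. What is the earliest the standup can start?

The retro ends at 1:18 PM − 95 min = 11:43 AM.
The design review ends at 11:43 AM + 170 min = 2:33 PM.
The standup is bounded by the design review, so the earliest it can start is 2:33 PM.

2:33 PM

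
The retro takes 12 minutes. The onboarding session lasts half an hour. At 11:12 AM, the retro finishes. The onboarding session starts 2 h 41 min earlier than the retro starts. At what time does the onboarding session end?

The retro starts at 11:12 AM − 12 min = 11:00 AM.
The onboarding session starts at 11:00 AM − 161 min = 8:19 AM.
The onboarding session ends at 8:19 AM + 30 min = 8:49 AM.

8:49 AM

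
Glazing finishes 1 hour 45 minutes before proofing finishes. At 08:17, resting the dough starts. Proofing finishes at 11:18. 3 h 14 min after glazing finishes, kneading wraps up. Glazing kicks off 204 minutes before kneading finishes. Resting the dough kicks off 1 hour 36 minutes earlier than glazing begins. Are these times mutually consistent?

Glazing ends at 11:18 − 105 min = 09:33.
Kneading ends at 09:33 + 194 min = 12:47.
Glazing starts at 12:47 − 204 min = 09:23.
Resting the dough starts at 09:23 − 96 min = 07:47.
But resting the dough is also said to start at 08:17 — a 30-minute conflict.

No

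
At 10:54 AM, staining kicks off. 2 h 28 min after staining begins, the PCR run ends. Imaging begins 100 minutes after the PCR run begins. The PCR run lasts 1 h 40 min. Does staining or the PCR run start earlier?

staining

The PCR run ends at 10:54 AM + 148 min = 1:22 PM.
The PCR run starts at 1:22 PM − 100 min = 11:42 AM.
Staining starts at 10:54 AM and the PCR run starts at 11:42 AM, so staining is first.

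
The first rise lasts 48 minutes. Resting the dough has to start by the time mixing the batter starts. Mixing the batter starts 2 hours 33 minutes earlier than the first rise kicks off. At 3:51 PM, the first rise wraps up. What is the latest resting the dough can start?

The first rise starts at 3:51 PM − 48 min = 3:03 PM.
Mixing the batter starts at 3:03 PM − 153 min = 12:30 PM.
Resting the dough is bounded by mixing the batter, so the latest it can start is 12:30 PM.

12:30 PM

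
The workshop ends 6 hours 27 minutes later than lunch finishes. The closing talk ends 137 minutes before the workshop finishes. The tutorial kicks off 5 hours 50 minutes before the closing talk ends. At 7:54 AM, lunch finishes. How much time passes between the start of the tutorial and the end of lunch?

1 h 40 min

The workshop ends at 7:54 AM + 387 min = 2:21 PM.
The closing talk ends at 2:21 PM − 137 min = 12:04 PM.
The tutorial starts at 12:04 PM − 350 min = 6:14 AM.
From 6:14 AM to 7:54 AM is 1 h 40 min.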